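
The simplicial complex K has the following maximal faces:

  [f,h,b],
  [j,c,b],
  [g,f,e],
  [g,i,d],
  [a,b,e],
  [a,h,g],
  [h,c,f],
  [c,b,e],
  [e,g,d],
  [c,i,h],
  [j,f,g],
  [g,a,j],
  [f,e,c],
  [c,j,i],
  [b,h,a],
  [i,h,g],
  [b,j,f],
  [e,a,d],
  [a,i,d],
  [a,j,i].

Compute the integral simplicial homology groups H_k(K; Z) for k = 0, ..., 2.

H_0 ≅ Z,  H_1 ≅ Z ⊕ Z/2Z,  H_2 = 0.

Take the total order a < b < c < d < e < f < g < h < i < j on the vertex set. Then K (dimension 2) consists of the simplices:

  0-simplices (10): a, b, c, d, e, f, g, h, i, j
  1-simplices (30): ab, ad, ae, ag, ah, ai, aj, bc, be, bf, bh, bj, ce, cf, ch, ci, cj, de, dg, di, ef, eg, fg, fh, fj, gh, gi, gj, hi, ij
  2-simplices (20): abe, abh, ade, adi, agh, agj, aij, bce, bcj, bfh, bfj, cef, cfh, chi, cij, deg, dgi, efg, fgj, ghi

giving chain groups C_0 ≅ Z^10, C_1 ≅ Z^30, C_2 ≅ Z^20.

The boundary map ∂_1: C_1 → C_0 sends each edge [p,q] (with p < q) to q − p.
As a 10×30 matrix over Z this has rank 9, with invariant factors (1,1,1,1,1,1,1,1,1).

∂_2: C_2 → C_1 sends each 2-simplex [p,q,r] to [q,r] − [p,r] + [p,q]. For instance
  ∂adi = di − ai + ad,
  ∂efg = fg − eg + ef.
The 30×20 boundary matrix has rank 20 and Smith normal form diag(1,1,1,1,1,1,1,1,1,1,1,1,1,1,1,1,1,1,1,2).

Reading off H_k = ker ∂_k / im ∂_{k+1}:

  H_0: rank C_0 − rank ∂_1 = 10 − 9 = 1, and the invariant factors of ∂_1 are all 1, so H_0 ≅ Z.
  H_1: rank ker ∂_1 − rank ∂_2 = (30 − 9) − 20 = 1, and ∂_2 has invariant factor 2 > 1, so H_1 ≅ Z ⊕ Z/2Z.
  H_2: rank ker ∂_2 − rank ∂_3 = (20 − 20) − 0 = 0, and there is no ∂_3, so H_2 ≅ 0.

As a check, the Euler characteristic is 10 − 30 + 20 = 0, which agrees with 1 − 1 + 0 = 0.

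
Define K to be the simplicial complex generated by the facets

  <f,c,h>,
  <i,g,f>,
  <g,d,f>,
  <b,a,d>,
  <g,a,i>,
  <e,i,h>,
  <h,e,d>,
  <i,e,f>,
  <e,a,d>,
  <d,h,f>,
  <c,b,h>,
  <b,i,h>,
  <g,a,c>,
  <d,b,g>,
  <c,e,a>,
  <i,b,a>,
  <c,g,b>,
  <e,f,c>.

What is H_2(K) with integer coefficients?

We work with the vertex ordering a < b < c < d < e < f < g < h < i. The simplices of K, each written with vertices in increasing order, are:

  0-simplices (9): a, b, c, d, e, f, g, h, i
  1-simplices (27): ab, ac, ad, ae, ag, ai, bc, bd, bg, bh, bi, ce, cf, cg, ch, de, df, dg, dh, ef, eh, ei, fg, fh, fi, gi, hi
  2-simplices (18): abd, abi, ace, acg, ade, agi, bcg, bch, bdg, bhi, cef, cfh, deh, dfg, dfh, efi, ehi, fgi

so the chain groups are C_0 ≅ Z^9, C_1 ≅ Z^27, C_2 ≅ Z^18.

∂_1: C_1 → C_0 is given by ∂[p,q] = [q] − [p].
The resulting 9×27 matrix has rank 8, and its Smith normal form has invariant factors (1,1,1,1,1,1,1,1).

The boundary map ∂_2: C_2 → C_1 maps a triangle to the signed sum of its edges. For instance
  ∂fgi = gi − fi + fg,
  ∂ade = de − ae + ad.
The 27×18 boundary matrix has rank 18 and Smith normal form diag(1,1,1,1,1,1,1,1,1,1,1,1,1,1,1,1,1,2).

Computing H_k = (kernel of ∂_k) / (image of ∂_{k+1}):

  H_2: rank ker ∂_2 − rank ∂_3 = (18 − 18) − 0 = 0, and there is no ∂_3, so H_2 = 0.

H_2 ≅ 0.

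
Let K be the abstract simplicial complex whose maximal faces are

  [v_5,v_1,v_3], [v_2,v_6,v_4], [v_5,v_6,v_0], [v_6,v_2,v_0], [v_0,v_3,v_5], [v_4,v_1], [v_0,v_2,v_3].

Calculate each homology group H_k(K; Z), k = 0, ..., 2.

H_0 = Z,  H_1 = Z,  H_2 = 0.

Fix the vertex order v_0 < v_1 < v_2 < v_3 < v_4 < v_5 < v_6 and write every simplex with vertices in increasing order. Then dim K = 2 and the simplices of K are:

  0-simplices (7): [v_0], [v_1], [v_2], [v_3], [v_4], [v_5], [v_6]
  1-simplices (13): [v_0,v_2], [v_0,v_3], [v_0,v_5], [v_0,v_6], [v_1,v_3], [v_1,v_4], [v_1,v_5], [v_2,v_3], [v_2,v_4], [v_2,v_6], [v_3,v_5], [v_4,v_6], [v_5,v_6]
  2-simplices (6): [v_0,v_2,v_3], [v_0,v_2,v_6], [v_0,v_3,v_5], [v_0,v_5,v_6], [v_1,v_3,v_5], [v_2,v_4,v_6]

giving chain groups C_0 ≅ Z^7, C_1 ≅ Z^13, C_2 ≅ Z^6.

Boundary ∂_1: C_1 → C_0 is given by ∂[p,q] = [q] − [p]. For instance
  ∂[v_0,v_2] = [v_2] − [v_0].
The resulting 7×13 matrix has rank 6, and its Smith normal form has invariant factors (1,1,1,1,1,1).

The boundary map ∂_2: C_2 → C_1 maps a triangle to the signed sum of its edges. For instance
  ∂[v_0,v_3,v_5] = [v_3,v_5] − [v_0,v_5] + [v_0,v_3],
  ∂[v_0,v_5,v_6] = [v_5,v_6] − [v_0,v_6] + [v_0,v_5].
As a 13×6 matrix over Z this has rank 6, with invariant factors (1,1,1,1,1,1).

Reading off H_k = ker ∂_k / im ∂_{k+1}:

  H_0: rank C_0 − rank ∂_1 = 7 − 6 = 1, and the invariant factors of ∂_1 are all 1, so H_0 ≅ Z.
  H_1: rank ker ∂_1 − rank ∂_2 = (13 − 6) − 6 = 1, and the invariant factors of ∂_2 are all 1, so H_1 ≅ Z.
  H_2: rank ker ∂_2 − rank ∂_3 = (6 − 6) − 0 = 0, and there is no ∂_3, so H_2 ≅ 0.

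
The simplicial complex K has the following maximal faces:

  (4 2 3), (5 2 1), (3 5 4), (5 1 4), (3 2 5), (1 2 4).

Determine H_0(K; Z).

H_0 ≅ Z.

Order the vertices as 1 < 2 < 3 < 4 < 5. Listing each simplex with vertices in this order, K has dimension 2 with simplices:

  0-simplices (5): [1], [2], [3], [4], [5]
  1-simplices (9): [1,2], [1,4], [1,5], [2,3], [2,4], [2,5], [3,4], [3,5], [4,5]
  2-simplices (6): [1,2,4], [1,2,5], [1,4,5], [2,3,4], [2,3,5], [3,4,5]

Hence C_0 ≅ Z^5, C_1 ≅ Z^9, C_2 ≅ Z^6.

∂_1: C_1 → C_0 is given by ∂[p,q] = [q] − [p].
This gives a 5×9 integer matrix of rank 4; reducing to Smith normal form yields diagonal entries (1,1,1,1).

The boundary map ∂_2: C_2 → C_1 acts by ∂[p,q,r] = [q,r] − [p,r] + [p,q]. For instance
  ∂[2,3,4] = [3,4] − [2,4] + [2,3],
  ∂[1,2,5] = [2,5] − [1,5] + [1,2].
As a 9×6 matrix over Z this has rank 5, with invariant factors (1,1,1,1,1).

From H_k ≅ ker(∂_k) / im(∂_{k+1}) we obtain:

  H_0: rank C_0 − rank ∂_1 = 5 − 4 = 1, and the invariant factors of ∂_1 are all 1, so H_0 ≅ Z.

(K is a triangulation of the 2-sphere S^2.)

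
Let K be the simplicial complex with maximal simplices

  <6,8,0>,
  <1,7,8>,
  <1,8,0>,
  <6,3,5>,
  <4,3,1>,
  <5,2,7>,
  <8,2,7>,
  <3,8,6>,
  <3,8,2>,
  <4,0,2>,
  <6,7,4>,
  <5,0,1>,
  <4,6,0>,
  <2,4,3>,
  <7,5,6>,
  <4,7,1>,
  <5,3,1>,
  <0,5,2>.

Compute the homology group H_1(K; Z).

Take the total order 0 < 1 < 2 < 3 < 4 < 5 < 6 < 7 < 8 on the vertex set. Then K (dimension 2) consists of the simplices:

  0-simplices (9): [0], [1], [2], [3], [4], [5], [6], [7], [8]
  1-simplices (27): (27 of them)
  2-simplices (18): [0,1,5], [0,1,8], [0,2,4], [0,2,5], [0,4,6], [0,6,8], [1,3,4], [1,3,5], [1,4,7], [1,7,8], [2,3,4], [2,3,8], [2,5,7], [2,7,8], [3,5,6], [3,6,8], [4,6,7], [5,6,7]

Hence C_0 ≅ Z^9, C_1 ≅ Z^27, C_2 ≅ Z^18.

∂_1: C_1 → C_0 is given by ∂[p,q] = [q] − [p]. For instance
  ∂[0,6] = [6] − [0].
The resulting 9×27 matrix has rank 8, and its Smith normal form has invariant factors (1,1,1,1,1,1,1,1).

The boundary map ∂_2: C_2 → C_1 acts by ∂[p,q,r] = [q,r] − [p,r] + [p,q]. For instance
  ∂[2,3,4] = [3,4] − [2,4] + [2,3],
  ∂[2,5,7] = [5,7] − [2,7] + [2,5].
The resulting 27×18 matrix has rank 17, and its Smith normal form has invariant factors (1,1,1,1,1,1,1,1,1,1,1,1,1,1,1,1,1).

Reading off H_k = ker ∂_k / im ∂_{k+1}:

  H_1: rank ker ∂_1 − rank ∂_2 = (27 − 8) − 17 = 2, and the invariant factors of ∂_2 are all 1, so H_1 = Z^2.

(K is a triangulation of the torus T^2.)

H_1 = Z^2.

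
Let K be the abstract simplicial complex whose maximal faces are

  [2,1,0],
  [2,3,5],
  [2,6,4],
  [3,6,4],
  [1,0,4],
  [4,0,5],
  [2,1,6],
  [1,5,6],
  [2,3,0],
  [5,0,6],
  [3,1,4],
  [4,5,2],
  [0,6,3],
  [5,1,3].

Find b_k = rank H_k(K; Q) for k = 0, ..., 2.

b_0 = 1, b_1 = 2, b_2 = 1.

Fix the vertex order 0 < 1 < 2 < 3 < 4 < 5 < 6 and write every simplex with vertices in increasing order. Then dim K = 2 and the simplices of K are:

  0-simplices (7): [0], [1], [2], [3], [4], [5], [6]
  1-simplices (21): [0,1], [0,2], [0,3], [0,4], [0,5], [0,6], [1,2], [1,3], [1,4], [1,5], [1,6], [2,3], [2,4], [2,5], [2,6], [3,4], [3,5], [3,6], [4,5], [4,6], [5,6]
  2-simplices (14): [0,1,2], [0,1,4], [0,2,3], [0,3,6], [0,4,5], [0,5,6], [1,2,6], [1,3,4], [1,3,5], [1,5,6], [2,3,5], [2,4,5], [2,4,6], [3,4,6]

giving chain groups C_0 ≅ Z^7, C_1 ≅ Z^21, C_2 ≅ Z^14.

Boundary ∂_1: C_1 → C_0 maps an edge to its endpoints' difference, ∂[p,q] = q − p.
As a 7×21 matrix over Z this has rank 6, with invariant factors (1,1,1,1,1,1).

∂_2: C_2 → C_1 maps a triangle to the signed sum of its edges. For instance
  ∂[0,5,6] = [5,6] − [0,6] + [0,5],
  ∂[2,4,6] = [4,6] − [2,6] + [2,4].
The 21×14 boundary matrix has rank 13 and Smith normal form diag(1,1,1,1,1,1,1,1,1,1,1,1,1).

Computing H_k = (kernel of ∂_k) / (image of ∂_{k+1}):

  H_0: rank C_0 − rank ∂_1 = 7 − 6 = 1, and the invariant factors of ∂_1 are all 1, so H_0 ≅ Z.
  H_1: rank ker ∂_1 − rank ∂_2 = (21 − 6) − 13 = 2, and the invariant factors of ∂_2 are all 1, so H_1 ≅ Z^2.
  H_2: rank ker ∂_2 − rank ∂_3 = (14 − 13) − 0 = 1, and there is no ∂_3, so H_2 ≅ Z.

(K is a triangulation of the torus T^2.)

Hence the Betti numbers are b_0 = 1, b_1 = 2, b_2 = 1.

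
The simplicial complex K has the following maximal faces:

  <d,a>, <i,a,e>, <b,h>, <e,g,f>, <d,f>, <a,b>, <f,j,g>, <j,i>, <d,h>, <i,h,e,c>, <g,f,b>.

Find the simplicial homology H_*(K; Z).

H_0 = Z,  H_1 = Z^5,  H_2 = 0,  H_3 = 0.

Take the total order a < b < c < d < e < f < g < h < i < j on the vertex set. Then K (dimension 3) consists of the simplices:

  0-simplices (10): a, b, c, d, e, f, g, h, i, j
  1-simplices (21): ab, ad, ae, ai, bf, bg, bh, ce, ch, ci, df, dh, ef, eg, eh, ei, fg, fj, gj, hi, ij
  2-simplices (8): aei, bfg, ceh, cei, chi, efg, ehi, fgj
  3-simplices (1): cehi

giving chain groups C_0 ≅ Z^10, C_1 ≅ Z^21, C_2 ≅ Z^8, C_3 ≅ Z^1.

Boundary ∂_1: C_1 → C_0 is given by ∂[p,q] = [q] − [p].
The resulting 10×21 matrix has rank 9, and its Smith normal form has invariant factors (1,1,1,1,1,1,1,1,1).

∂_2: C_2 → C_1 acts by ∂[p,q,r] = [q,r] − [p,r] + [p,q]. For instance
  ∂cei = ei − ci + ce,
  ∂chi = hi − ci + ch.
As a 21×8 matrix over Z this has rank 7, with invariant factors (1,1,1,1,1,1,1).

∂_3: C_3 → C_2 sends each 3-simplex σ to the alternating sum Σ_i (−1)^i (σ with its i-th vertex removed). For instance
  ∂cehi = ehi − chi + cei − ceh.
As a 8×1 matrix over Z this has rank 1, with invariant factors (1).

Reading off H_k = ker ∂_k / im ∂_{k+1}:

  H_0: rank C_0 − rank ∂_1 = 10 − 9 = 1, and the invariant factors of ∂_1 are all 1, so H_0 = Z.
  H_1: rank ker ∂_1 − rank ∂_2 = (21 − 9) − 7 = 5, and the invariant factors of ∂_2 are all 1, so H_1 = Z^5.
  H_2: rank ker ∂_2 − rank ∂_3 = (8 − 7) − 1 = 0, and the invariant factors of ∂_3 are all 1, so H_2 = 0.
  H_3: rank ker ∂_3 − rank ∂_4 = (1 − 1) − 0 = 0, and there is no ∂_4, so H_3 = 0.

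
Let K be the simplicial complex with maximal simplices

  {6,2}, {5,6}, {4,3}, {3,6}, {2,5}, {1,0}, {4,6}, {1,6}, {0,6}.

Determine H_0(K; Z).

Fix the vertex order 0 < 1 < 2 < 3 < 4 < 5 < 6 and write every simplex with vertices in increasing order. Then dim K = 1 and the simplices of K are:

  0-simplices (7): [0], [1], [2], [3], [4], [5], [6]
  1-simplices (9): [0,1], [0,6], [1,6], [2,5], [2,6], [3,4], [3,6], [4,6], [5,6]

giving chain groups C_0 ≅ Z^7, C_1 ≅ Z^9.

The boundary map ∂_1: C_1 → C_0 maps an edge to its endpoints' difference, ∂[p,q] = q − p. For instance
  ∂[2,6] = [6] − [2].
The resulting 7×9 matrix has rank 6, and its Smith normal form has invariant factors (1,1,1,1,1,1).

From H_k ≅ ker(∂_k) / im(∂_{k+1}) we obtain:

  H_0: rank C_0 − rank ∂_1 = 7 − 6 = 1, and the invariant factors of ∂_1 are all 1, so H_0 = Z.

H_0 = Z.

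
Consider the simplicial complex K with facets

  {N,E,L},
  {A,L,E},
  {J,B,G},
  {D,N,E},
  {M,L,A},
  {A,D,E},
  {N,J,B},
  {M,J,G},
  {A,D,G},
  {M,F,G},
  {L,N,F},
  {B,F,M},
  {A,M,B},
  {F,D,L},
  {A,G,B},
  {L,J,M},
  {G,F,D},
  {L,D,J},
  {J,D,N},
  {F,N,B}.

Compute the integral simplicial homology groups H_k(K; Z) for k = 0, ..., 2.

Order the vertices as A < B < D < E < F < G < J < L < M < N. Listing each simplex with vertices in this order, K has dimension 2 with simplices:

  0-simplices (10): A, B, D, E, F, G, J, L, M, N
  1-simplices (30): AB, AD, AE, AG, AL, AM, BF, BG, BJ, BM, BN, DE, DF, DG, DJ, DL, DN, EL, EN, FG, FL, FM, FN, GJ, GM, JL, JM, JN, LM, LN
  2-simplices (20): ABG, ABM, ADE, ADG, AEL, ALM, BFM, BFN, BGJ, BJN, DEN, DFG, DFL, DJL, DJN, ELN, FGM, FLN, GJM, JLM

giving chain groups C_0 ≅ Z^10, C_1 ≅ Z^30, C_2 ≅ Z^20.

Boundary ∂_1: C_1 → C_0 is given by ∂[p,q] = [q] − [p].
This gives a 10×30 integer matrix of rank 9; reducing to Smith normal form yields diagonal entries (1,1,1,1,1,1,1,1,1).

The boundary map ∂_2: C_2 → C_1 sends each 2-simplex [p,q,r] to [q,r] − [p,r] + [p,q]. For instance
  ∂GJM = JM − GM + GJ,
  ∂ALM = LM − AM + AL.
The 30×20 boundary matrix has rank 20 and Smith normal form diag(1,1,1,1,1,1,1,1,1,1,1,1,1,1,1,1,1,1,1,2).

Reading off H_k = ker ∂_k / im ∂_{k+1}:

  H_0: rank C_0 − rank ∂_1 = 10 − 9 = 1, and the invariant factors of ∂_1 are all 1, so H_0 ≅ Z.
  H_1: rank ker ∂_1 − rank ∂_2 = (30 − 9) − 20 = 1, and ∂_2 has invariant factor 2 > 1, so H_1 ≅ Z × Z/2.
  H_2: rank ker ∂_2 − rank ∂_3 = (20 − 20) − 0 = 0, and there is no ∂_3, so H_2 ≅ 0.

As a check, the Euler characteristic is 10 − 30 + 20 = 0, which agrees with 1 − 1 + 0 = 0.

H_0 ≅ Z,  H_1 ≅ Z × Z/2,  H_2 = 0.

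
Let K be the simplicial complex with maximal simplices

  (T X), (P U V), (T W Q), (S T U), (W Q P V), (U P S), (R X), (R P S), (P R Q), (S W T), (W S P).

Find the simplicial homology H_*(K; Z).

K has 9 vertices, 20 edges, 12 triangles, 1 3-simplex.
rank ∂_0 = 0, rank ∂_1 = 8 ⇒ b_0 = 9 − 0 − 8 = 1; all invariant factors of ∂_1 are 1 so no torsion. So H_0 = Z.
rank ∂_1 = 8, rank ∂_2 = 11 ⇒ b_1 = 20 − 8 − 11 = 1; all invariant factors of ∂_2 are 1 so no torsion. So H_1 = Z.
rank ∂_2 = 11, rank ∂_3 = 1 ⇒ b_2 = 12 − 11 − 1 = 0; all invariant factors of ∂_3 are 1 so no torsion. So H_2 = 0.
rank ∂_3 = 1, rank ∂_4 = 0 ⇒ b_3 = 1 − 1 − 0 = 0. So H_3 = 0.

H_0 = Z,  H_1 = Z,  H_2 = 0,  H_3 = 0.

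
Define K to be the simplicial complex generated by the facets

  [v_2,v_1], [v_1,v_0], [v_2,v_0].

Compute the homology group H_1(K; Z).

H_1 = Z.

Order the vertices as v_0 < v_1 < v_2. Listing each simplex with vertices in this order, K has dimension 1 with simplices:

  0-simplices (3): [v_0], [v_1], [v_2]
  1-simplices (3): [v_0,v_1], [v_0,v_2], [v_1,v_2]

Hence C_0 ≅ Z^3, C_1 ≅ Z^3.

Boundary ∂_1: C_1 → C_0 maps an edge to its endpoints' difference, ∂[p,q] = q − p.
As a 3×3 matrix over Z this has rank 2, with invariant factors (1,1).

Computing H_k = (kernel of ∂_k) / (image of ∂_{k+1}):

  H_1: rank ker ∂_1 − rank ∂_2 = (3 − 2) − 0 = 1, and there is no ∂_2, so H_1 ≅ Z.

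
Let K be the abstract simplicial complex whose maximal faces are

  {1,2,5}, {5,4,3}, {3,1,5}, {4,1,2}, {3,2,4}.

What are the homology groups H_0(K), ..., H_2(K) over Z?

H_0 = Z,  H_1 = Z,  H_2 = 0.

Take the total order 1 < 2 < 3 < 4 < 5 on the vertex set. Then K (dimension 2) consists of the simplices:

  0-simplices (5): [1], [2], [3], [4], [5]
  1-simplices (10): [1,2], [1,3], [1,4], [1,5], [2,3], [2,4], [2,5], [3,4], [3,5], [4,5]
  2-simplices (5): [1,2,4], [1,2,5], [1,3,5], [2,3,4], [3,4,5]

giving chain groups C_0 ≅ Z^5, C_1 ≅ Z^10, C_2 ≅ Z^5.

The boundary map ∂_1: C_1 → C_0 maps an edge to its endpoints' difference, ∂[p,q] = q − p. For instance
  ∂[3,5] = [5] − [3].
The resulting 5×10 matrix has rank 4, and its Smith normal form has invariant factors (1,1,1,1).

∂_2: C_2 → C_1 acts by ∂[p,q,r] = [q,r] − [p,r] + [p,q]. For instance
  ∂[1,2,4] = [2,4] − [1,4] + [1,2],
  ∂[1,2,5] = [2,5] − [1,5] + [1,2].
The resulting 10×5 matrix has rank 5, and its Smith normal form has invariant factors (1,1,1,1,1).

From H_k ≅ ker(∂_k) / im(∂_{k+1}) we obtain:

  H_0: rank C_0 − rank ∂_1 = 5 − 4 = 1, and the invariant factors of ∂_1 are all 1, so H_0 ≅ Z.
  H_1: rank ker ∂_1 − rank ∂_2 = (10 − 4) − 5 = 1, and the invariant factors of ∂_2 are all 1, so H_1 ≅ Z.
  H_2: rank ker ∂_2 − rank ∂_3 = (5 − 5) − 0 = 0, and there is no ∂_3, so H_2 ≅ 0.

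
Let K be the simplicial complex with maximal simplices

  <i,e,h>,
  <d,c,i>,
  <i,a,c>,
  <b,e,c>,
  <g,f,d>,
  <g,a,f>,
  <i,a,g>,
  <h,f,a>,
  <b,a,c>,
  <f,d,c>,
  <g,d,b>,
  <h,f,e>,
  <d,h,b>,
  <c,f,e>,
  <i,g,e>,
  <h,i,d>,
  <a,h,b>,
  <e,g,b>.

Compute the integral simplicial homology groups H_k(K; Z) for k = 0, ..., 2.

H_0 = Z,  H_1 = Z^2,  H_2 = Z.

Fix the vertex order a < b < c < d < e < f < g < h < i and write every simplex with vertices in increasing order. Then dim K = 2 and the simplices of K are:

  0-simplices (9): a, b, c, d, e, f, g, h, i
  1-simplices (27): ab, ac, af, ag, ah, ai, bc, bd, be, bg, bh, cd, ce, cf, ci, df, dg, dh, di, ef, eg, eh, ei, fg, fh, gi, hi
  2-simplices (18): abc, abh, aci, afg, afh, agi, bce, bdg, bdh, beg, cdf, cdi, cef, dfg, dhi, efh, egi, ehi

Hence C_0 ≅ Z^9, C_1 ≅ Z^27, C_2 ≅ Z^18.

∂_1: C_1 → C_0 is given by ∂[p,q] = [q] − [p]. For instance
  ∂dg = g − d.
As a 9×27 matrix over Z this has rank 8, with invariant factors (1,1,1,1,1,1,1,1).

∂_2: C_2 → C_1 acts by ∂[p,q,r] = [q,r] − [p,r] + [p,q]. For instance
  ∂bce = ce − be + bc,
  ∂bdh = dh − bh + bd.
As a 27×18 matrix over Z this has rank 17, with invariant factors (1,1,1,1,1,1,1,1,1,1,1,1,1,1,1,1,1).

Computing H_k = (kernel of ∂_k) / (image of ∂_{k+1}):

  H_0: rank C_0 − rank ∂_1 = 9 − 8 = 1, and the invariant factors of ∂_1 are all 1, so H_0 ≅ Z.
  H_1: rank ker ∂_1 − rank ∂_2 = (27 − 8) − 17 = 2, and the invariant factors of ∂_2 are all 1, so H_1 ≅ Z^2.
  H_2: rank ker ∂_2 − rank ∂_3 = (18 − 17) − 0 = 1, and there is no ∂_3, so H_2 ≅ Z.

As a check, the Euler characteristic is 9 − 27 + 18 = 0, which agrees with 1 − 2 + 1 = 0.
(K is a triangulation of the torus T^2.)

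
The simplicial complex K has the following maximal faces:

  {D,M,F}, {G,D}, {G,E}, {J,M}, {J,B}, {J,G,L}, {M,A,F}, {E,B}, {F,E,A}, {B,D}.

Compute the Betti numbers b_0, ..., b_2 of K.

b_0 = 1, b_1 = 4, b_2 = 0.

We work with the vertex ordering A < B < D < E < F < G < J < L < M. The simplices of K, each written with vertices in increasing order, are:

  0-simplices (9): A, B, D, E, F, G, J, L, M
  1-simplices (16): AE, AF, AM, BD, BE, BJ, DF, DG, DM, EF, EG, FM, GJ, GL, JL, JM
  2-simplices (4): AEF, AFM, DFM, GJL

Hence C_0 ≅ Z^9, C_1 ≅ Z^16, C_2 ≅ Z^4.

Boundary ∂_1: C_1 → C_0 sends each edge [p,q] (with p < q) to q − p.
The resulting 9×16 matrix has rank 8, and its Smith normal form has invariant factors (1,1,1,1,1,1,1,1).

∂_2: C_2 → C_1 maps a triangle to the signed sum of its edges. For instance
  ∂AFM = FM − AM + AF,
  ∂AEF = EF − AF + AE.
As a 16×4 matrix over Z this has rank 4, with invariant factors (1,1,1,1).

Now H_k = ker ∂_k / im ∂_{k+1}, so:

  H_0: rank C_0 − rank ∂_1 = 9 − 8 = 1, and the invariant factors of ∂_1 are all 1, so H_0 ≅ Z.
  H_1: rank ker ∂_1 − rank ∂_2 = (16 − 8) − 4 = 4, and the invariant factors of ∂_2 are all 1, so H_1 ≅ Z^4.
  H_2: rank ker ∂_2 − rank ∂_3 = (4 − 4) − 0 = 0, and there is no ∂_3, so H_2 ≅ 0.

As a check, the Euler characteristic is 9 − 16 + 4 = -3, which agrees with 1 − 4 + 0 = -3.

Hence the Betti numbers are b_0 = 1, b_1 = 4, b_2 = 0.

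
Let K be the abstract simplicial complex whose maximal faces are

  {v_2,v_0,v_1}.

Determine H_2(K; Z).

H_2 = 0.

Fix the vertex order v_0 < v_1 < v_2 and write every simplex with vertices in increasing order. Then dim K = 2 and the simplices of K are:

  0-simplices (3): [v_0], [v_1], [v_2]
  1-simplices (3): [v_0,v_1], [v_0,v_2], [v_1,v_2]
  2-simplices (1): [v_0,v_1,v_2]

Hence C_0 ≅ Z^3, C_1 ≅ Z^3, C_2 ≅ Z^1.

The boundary map ∂_1: C_1 → C_0 maps an edge to its endpoints' difference, ∂[p,q] = q − p. For instance
  ∂[v_0,v_2] = [v_2] − [v_0].
This gives a 3×3 integer matrix of rank 2; reducing to Smith normal form yields diagonal entries (1,1).

Boundary ∂_2: C_2 → C_1 maps a triangle to the signed sum of its edges. For instance
  ∂[v_0,v_1,v_2] = [v_1,v_2] − [v_0,v_2] + [v_0,v_1].
As a 3×1 matrix over Z this has rank 1, with invariant factors (1).

Reading off H_k = ker ∂_k / im ∂_{k+1}:

  H_2: rank ker ∂_2 − rank ∂_3 = (1 − 1) − 0 = 0, and there is no ∂_3, so H_2 = 0.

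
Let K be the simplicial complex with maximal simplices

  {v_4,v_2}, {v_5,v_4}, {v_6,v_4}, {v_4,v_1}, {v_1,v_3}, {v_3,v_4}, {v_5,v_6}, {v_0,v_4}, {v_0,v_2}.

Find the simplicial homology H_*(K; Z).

H_0 = Z,  H_1 = Z^3.

We work with the vertex ordering v_0 < v_1 < v_2 < v_3 < v_4 < v_5 < v_6. The simplices of K, each written with vertices in increasing order, are:

  0-simplices (7): [v_0], [v_1], [v_2], [v_3], [v_4], [v_5], [v_6]
  1-simplices (9): [v_0,v_2], [v_0,v_4], [v_1,v_3], [v_1,v_4], [v_2,v_4], [v_3,v_4], [v_4,v_5], [v_4,v_6], [v_5,v_6]

giving chain groups C_0 ≅ Z^7, C_1 ≅ Z^9.

Boundary ∂_1: C_1 → C_0 is given by ∂[p,q] = [q] − [p].
This gives a 7×9 integer matrix of rank 6; reducing to Smith normal form yields diagonal entries (1,1,1,1,1,1).

Now H_k = ker ∂_k / im ∂_{k+1}, so:

  H_0: rank C_0 − rank ∂_1 = 7 − 6 = 1, and the invariant factors of ∂_1 are all 1, so H_0 ≅ Z.
  H_1: rank ker ∂_1 − rank ∂_2 = (9 − 6) − 0 = 3, and there is no ∂_2, so H_1 ≅ Z^3.

(K is a triangulation of a wedge of 3 circles.)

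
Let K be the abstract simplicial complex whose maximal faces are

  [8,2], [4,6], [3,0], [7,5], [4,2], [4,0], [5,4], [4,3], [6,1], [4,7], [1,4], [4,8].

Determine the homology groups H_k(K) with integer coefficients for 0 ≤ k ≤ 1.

H_0 ≅ Z,  H_1 ≅ Z^4.

Take the total order 0 < 1 < 2 < 3 < 4 < 5 < 6 < 7 < 8 on the vertex set. Then K (dimension 1) consists of the simplices:

  0-simplices (9): [0], [1], [2], [3], [4], [5], [6], [7], [8]
  1-simplices (12): [0,3], [0,4], [1,4], [1,6], [2,4], [2,8], [3,4], [4,5], [4,6], [4,7], [4,8], [5,7]

so the chain groups are C_0 ≅ Z^9, C_1 ≅ Z^12.

∂_1: C_1 → C_0 sends each edge [p,q] (with p < q) to q − p. For instance
  ∂[0,3] = [3] − [0].
This gives a 9×12 integer matrix of rank 8; reducing to Smith normal form yields diagonal entries (1,1,1,1,1,1,1,1).

From H_k ≅ ker(∂_k) / im(∂_{k+1}) we obtain:

  H_0: rank C_0 − rank ∂_1 = 9 − 8 = 1, and the invariant factors of ∂_1 are all 1, so H_0 = Z.
  H_1: rank ker ∂_1 − rank ∂_2 = (12 − 8) − 0 = 4, and there is no ∂_2, so H_1 = Z^4.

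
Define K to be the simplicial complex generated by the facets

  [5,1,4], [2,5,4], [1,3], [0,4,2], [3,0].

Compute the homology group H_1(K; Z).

H_1 ≅ Z.

Order the vertices as 0 < 1 < 2 < 3 < 4 < 5. Listing each simplex with vertices in this order, K has dimension 2 with simplices:

  0-simplices (6): [0], [1], [2], [3], [4], [5]
  1-simplices (9): [0,2], [0,3], [0,4], [1,3], [1,4], [1,5], [2,4], [2,5], [4,5]
  2-simplices (3): [0,2,4], [1,4,5], [2,4,5]

giving chain groups C_0 ≅ Z^6, C_1 ≅ Z^9, C_2 ≅ Z^3.

The boundary map ∂_1: C_1 → C_0 sends each edge [p,q] (with p < q) to q − p.
This gives a 6×9 integer matrix of rank 5; reducing to Smith normal form yields diagonal entries (1,1,1,1,1).

∂_2: C_2 → C_1 maps a triangle to the signed sum of its edges. For instance
  ∂[0,2,4] = [2,4] − [0,4] + [0,2],
  ∂[1,4,5] = [4,5] − [1,5] + [1,4].
As a 9×3 matrix over Z this has rank 3, with invariant factors (1,1,1).

From H_k ≅ ker(∂_k) / im(∂_{k+1}) we obtain:

  H_1: rank ker ∂_1 − rank ∂_2 = (9 − 5) − 3 = 1, and the invariant factors of ∂_2 are all 1, so H_1 = Z.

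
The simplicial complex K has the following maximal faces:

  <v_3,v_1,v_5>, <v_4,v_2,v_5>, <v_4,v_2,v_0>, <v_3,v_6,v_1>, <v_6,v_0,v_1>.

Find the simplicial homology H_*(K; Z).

K has 7 vertices, 12 edges, 5 triangles.
rank ∂_0 = 0, rank ∂_1 = 6 ⇒ b_0 = 7 − 0 − 6 = 1; all invariant factors of ∂_1 are 1 so no torsion. So H_0 = Z.
rank ∂_1 = 6, rank ∂_2 = 5 ⇒ b_1 = 12 − 6 − 5 = 1; all invariant factors of ∂_2 are 1 so no torsion. So H_1 = Z.
rank ∂_2 = 5, rank ∂_3 = 0 ⇒ b_2 = 5 − 5 − 0 = 0. So H_2 = 0.

H_0 = Z,  H_1 = Z,  H_2 = 0.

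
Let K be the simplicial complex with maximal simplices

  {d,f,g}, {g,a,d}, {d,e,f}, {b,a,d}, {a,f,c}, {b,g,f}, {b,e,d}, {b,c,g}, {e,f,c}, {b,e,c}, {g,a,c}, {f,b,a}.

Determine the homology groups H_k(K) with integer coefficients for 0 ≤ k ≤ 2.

H_0 ≅ Z,  H_1 ≅ Z/2Z,  H_2 = 0.

K has 7 vertices, 18 edges, 12 triangles.
rank ∂_0 = 0, rank ∂_1 = 6 ⇒ b_0 = 7 − 0 − 6 = 1; all invariant factors of ∂_1 are 1 so no torsion. So H_0 ≅ Z.
rank ∂_1 = 6, rank ∂_2 = 12 ⇒ b_1 = 18 − 6 − 12 = 0; ∂_2 has invariant factor(s) [2] giving torsion. So H_1 ≅ Z/2Z.
rank ∂_2 = 12, rank ∂_3 = 0 ⇒ b_2 = 12 − 12 − 0 = 0. So H_2 ≅ 0.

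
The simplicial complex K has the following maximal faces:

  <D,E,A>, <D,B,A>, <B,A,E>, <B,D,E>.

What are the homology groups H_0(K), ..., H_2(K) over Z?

H_0 ≅ Z,  H_1 = 0,  H_2 ≅ Z.

Fix the vertex order A < B < D < E and write every simplex with vertices in increasing order. Then dim K = 2 and the simplices of K are:

  0-simplices (4): A, B, D, E
  1-simplices (6): AB, AD, AE, BD, BE, DE
  2-simplices (4): ABD, ABE, ADE, BDE

Hence C_0 ≅ Z^4, C_1 ≅ Z^6, C_2 ≅ Z^4.

∂_1: C_1 → C_0 is given by ∂[p,q] = [q] − [p]. For instance
  ∂AE = E − A.
The 4×6 boundary matrix has rank 3 and Smith normal form diag(1,1,1).

The boundary map ∂_2: C_2 → C_1 acts by ∂[p,q,r] = [q,r] − [p,r] + [p,q]. For instance
  ∂BDE = DE − BE + BD,
  ∂ABE = BE − AE + AB.
The 6×4 boundary matrix has rank 3 and Smith normal form diag(1,1,1).

Computing H_k = (kernel of ∂_k) / (image of ∂_{k+1}):

  H_0: rank C_0 − rank ∂_1 = 4 − 3 = 1, and the invariant factors of ∂_1 are all 1, so H_0 = Z.
  H_1: rank ker ∂_1 − rank ∂_2 = (6 − 3) − 3 = 0, and the invariant factors of ∂_2 are all 1, so H_1 = 0.
  H_2: rank ker ∂_2 − rank ∂_3 = (4 − 3) − 0 = 1, and there is no ∂_3, so H_2 = Z.

As a check, the Euler characteristic is 4 − 6 + 4 = 2, which agrees with 1 − 0 + 1 = 2.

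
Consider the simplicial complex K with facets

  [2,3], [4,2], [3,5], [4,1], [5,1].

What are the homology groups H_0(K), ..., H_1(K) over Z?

Fix the vertex order 1 < 2 < 3 < 4 < 5 and write every simplex with vertices in increasing order. Then dim K = 1 and the simplices of K are:

  0-simplices (5): [1], [2], [3], [4], [5]
  1-simplices (5): [1,4], [1,5], [2,3], [2,4], [3,5]

giving chain groups C_0 ≅ Z^5, C_1 ≅ Z^5.

The boundary map ∂_1: C_1 → C_0 maps an edge to its endpoints' difference, ∂[p,q] = q − p.
This gives a 5×5 integer matrix of rank 4; reducing to Smith normal form yields diagonal entries (1,1,1,1).

Reading off H_k = ker ∂_k / im ∂_{k+1}:

  H_0: rank C_0 − rank ∂_1 = 5 − 4 = 1, and the invariant factors of ∂_1 are all 1, so H_0 = Z.
  H_1: rank ker ∂_1 − rank ∂_2 = (5 − 4) − 0 = 1, and there is no ∂_2, so H_1 = Z.

As a check, the Euler characteristic is 5 − 5 = 0, which agrees with 1 − 1 = 0.

H_0 = Z,  H_1 = Z.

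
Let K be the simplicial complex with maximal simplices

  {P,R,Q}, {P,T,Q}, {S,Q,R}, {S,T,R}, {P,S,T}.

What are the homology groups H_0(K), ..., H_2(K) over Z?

H_0 ≅ Z,  H_1 ≅ Z,  H_2 = 0.

We work with the vertex ordering P < Q < R < S < T. The simplices of K, each written with vertices in increasing order, are:

  0-simplices (5): P, Q, R, S, T
  1-simplices (10): PQ, PR, PS, PT, QR, QS, QT, RS, RT, ST
  2-simplices (5): PQR, PQT, PST, QRS, RST

Hence C_0 ≅ Z^5, C_1 ≅ Z^10, C_2 ≅ Z^5.

The boundary map ∂_1: C_1 → C_0 is given by ∂[p,q] = [q] − [p]. For instance
  ∂QT = T − Q.
As a 5×10 matrix over Z this has rank 4, with invariant factors (1,1,1,1).

∂_2: C_2 → C_1 maps a triangle to the signed sum of its edges. For instance
  ∂QRS = RS − QS + QR,
  ∂RST = ST − RT + RS.
This gives a 10×5 integer matrix of rank 5; reducing to Smith normal form yields diagonal entries (1,1,1,1,1).

Computing H_k = (kernel of ∂_k) / (image of ∂_{k+1}):

  H_0: rank C_0 − rank ∂_1 = 5 − 4 = 1, and the invariant factors of ∂_1 are all 1, so H_0 ≅ Z.
  H_1: rank ker ∂_1 − rank ∂_2 = (10 − 4) − 5 = 1, and the invariant factors of ∂_2 are all 1, so H_1 ≅ Z.
  H_2: rank ker ∂_2 − rank ∂_3 = (5 − 5) − 0 = 0, and there is no ∂_3, so H_2 ≅ 0.

As a check, the Euler characteristic is 5 − 10 + 5 = 0, which agrees with 1 − 1 + 0 = 0.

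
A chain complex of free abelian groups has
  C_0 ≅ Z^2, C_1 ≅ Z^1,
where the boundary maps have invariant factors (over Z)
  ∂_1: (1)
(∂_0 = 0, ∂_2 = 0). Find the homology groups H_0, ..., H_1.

H_0: b_0 = 2 − 0 − 1 = 1; torsion from ∂_1 factors > 1: none. So H_0 = Z.
H_1: b_1 = 1 − 1 − 0 = 0; torsion from ∂_2 factors > 1: none. So H_1 = 0.

H_0 = Z,  H_1 = 0.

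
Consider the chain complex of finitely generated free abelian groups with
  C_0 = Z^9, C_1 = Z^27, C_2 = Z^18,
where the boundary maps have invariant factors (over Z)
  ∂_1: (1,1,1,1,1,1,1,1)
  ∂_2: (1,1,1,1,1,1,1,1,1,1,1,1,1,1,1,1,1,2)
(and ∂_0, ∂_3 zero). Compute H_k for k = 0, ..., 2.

H_0: b_0 = 9 − 0 − 8 = 1; torsion from ∂_1 factors > 1: none. So H_0 = Z.
H_1: b_1 = 27 − 8 − 18 = 1; torsion from ∂_2 factors > 1: [2]. So H_1 = Z × Z/2.
H_2: b_2 = 18 − 18 − 0 = 0; torsion from ∂_3 factors > 1: none. So H_2 = 0.

H_0 = Z,  H_1 = Z × Z/2,  H_2 = 0.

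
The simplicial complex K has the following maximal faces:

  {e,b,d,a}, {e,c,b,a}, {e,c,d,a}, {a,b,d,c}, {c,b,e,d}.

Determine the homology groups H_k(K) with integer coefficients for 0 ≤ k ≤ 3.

H_0 = Z,  H_1 = 0,  H_2 = 0,  H_3 = Z.

We work with the vertex ordering a < b < c < d < e. The simplices of K, each written with vertices in increasing order, are:

  0-simplices (5): a, b, c, d, e
  1-simplices (10): ab, ac, ad, ae, bc, bd, be, cd, ce, de
  2-simplices (10): abc, abd, abe, acd, ace, ade, bcd, bce, bde, cde
  3-simplices (5): abcd, abce, abde, acde, bcde

so the chain groups are C_0 ≅ Z^5, C_1 ≅ Z^10, C_2 ≅ Z^10, C_3 ≅ Z^5.

∂_1: C_1 → C_0 maps an edge to its endpoints' difference, ∂[p,q] = q − p.
The 5×10 boundary matrix has rank 4 and Smith normal form diag(1,1,1,1).

Boundary ∂_2: C_2 → C_1 maps a triangle to the signed sum of its edges. For instance
  ∂abc = bc − ac + ab,
  ∂bcd = cd − bd + bc.
The 10×10 boundary matrix has rank 6 and Smith normal form diag(1,1,1,1,1,1).

The boundary map ∂_3: C_3 → C_2 sends each 3-simplex σ to the alternating sum Σ_i (−1)^i (σ with its i-th vertex removed). For instance
  ∂bcde = cde − bde + bce − bcd,
  ∂abce = bce − ace + abe − abc.
The resulting 10×5 matrix has rank 4, and its Smith normal form has invariant factors (1,1,1,1).

Computing H_k = (kernel of ∂_k) / (image of ∂_{k+1}):

  H_0: rank C_0 − rank ∂_1 = 5 − 4 = 1, and the invariant factors of ∂_1 are all 1, so H_0 = Z.
  H_1: rank ker ∂_1 − rank ∂_2 = (10 − 4) − 6 = 0, and the invariant factors of ∂_2 are all 1, so H_1 = 0.
  H_2: rank ker ∂_2 − rank ∂_3 = (10 − 6) − 4 = 0, and the invariant factors of ∂_3 are all 1, so H_2 = 0.
  H_3: rank ker ∂_3 − rank ∂_4 = (5 − 4) − 0 = 1, and there is no ∂_4, so H_3 = Z.

As a check, the Euler characteristic is 5 − 10 + 10 − 5 = 0, which agrees with 1 − 0 + 0 − 1 = 0.
(K is a triangulation of the 3-sphere S^3.)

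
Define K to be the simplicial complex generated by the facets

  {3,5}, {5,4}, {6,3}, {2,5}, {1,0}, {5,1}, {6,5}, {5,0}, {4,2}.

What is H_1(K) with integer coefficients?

Order the vertices as 0 < 1 < 2 < 3 < 4 < 5 < 6. Listing each simplex with vertices in this order, K has dimension 1 with simplices:

  0-simplices (7): [0], [1], [2], [3], [4], [5], [6]
  1-simplices (9): [0,1], [0,5], [1,5], [2,4], [2,5], [3,5], [3,6], [4,5], [5,6]

giving chain groups C_0 ≅ Z^7, C_1 ≅ Z^9.

The boundary map ∂_1: C_1 → C_0 sends each edge [p,q] (with p < q) to q − p.
As a 7×9 matrix over Z this has rank 6, with invariant factors (1,1,1,1,1,1).

Computing H_k = (kernel of ∂_k) / (image of ∂_{k+1}):

  H_1: rank ker ∂_1 − rank ∂_2 = (9 − 6) − 0 = 3, and there is no ∂_2, so H_1 = Z^3.

H_1 = Z^3.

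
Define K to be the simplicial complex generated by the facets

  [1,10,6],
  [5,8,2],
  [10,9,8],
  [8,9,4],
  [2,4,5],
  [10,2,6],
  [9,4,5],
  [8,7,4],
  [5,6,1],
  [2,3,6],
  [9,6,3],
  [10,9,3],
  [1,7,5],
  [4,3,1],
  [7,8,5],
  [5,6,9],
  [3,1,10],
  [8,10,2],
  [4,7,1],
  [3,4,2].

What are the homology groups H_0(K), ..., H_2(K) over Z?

H_0 ≅ Z,  H_1 ≅ Z ⊕ Z/2,  H_2 = 0.

Fix the vertex order 1 < 2 < 3 < 4 < 5 < 6 < 7 < 8 < 9 < 10 and write every simplex with vertices in increasing order. Then dim K = 2 and the simplices of K are:

  0-simplices (10): [1], [2], [3], [4], [5], [6], [7], [8], [9], [10]
  1-simplices (30): (30 of them)
  2-simplices (20): (20 of them)

giving chain groups C_0 ≅ Z^10, C_1 ≅ Z^30, C_2 ≅ Z^20.

The boundary map ∂_1: C_1 → C_0 maps an edge to its endpoints' difference, ∂[p,q] = q − p. For instance
  ∂[8,9] = [9] − [8].
The resulting 10×30 matrix has rank 9, and its Smith normal form has invariant factors (1,1,1,1,1,1,1,1,1).

The boundary map ∂_2: C_2 → C_1 maps a triangle to the signed sum of its edges. For instance
  ∂[5,7,8] = [7,8] − [5,8] + [5,7],
  ∂[5,6,9] = [6,9] − [5,9] + [5,6].
The resulting 30×20 matrix has rank 20, and its Smith normal form has invariant factors (1,1,1,1,1,1,1,1,1,1,1,1,1,1,1,1,1,1,1,2).

From H_k ≅ ker(∂_k) / im(∂_{k+1}) we obtain:

  H_0: rank C_0 − rank ∂_1 = 10 − 9 = 1, and the invariant factors of ∂_1 are all 1, so H_0 ≅ Z.
  H_1: rank ker ∂_1 − rank ∂_2 = (30 − 9) − 20 = 1, and ∂_2 has invariant factor 2 > 1, so H_1 ≅ Z ⊕ Z/2.
  H_2: rank ker ∂_2 − rank ∂_3 = (20 − 20) − 0 = 0, and there is no ∂_3, so H_2 ≅ 0.

(K is a triangulation of the Klein bottle.)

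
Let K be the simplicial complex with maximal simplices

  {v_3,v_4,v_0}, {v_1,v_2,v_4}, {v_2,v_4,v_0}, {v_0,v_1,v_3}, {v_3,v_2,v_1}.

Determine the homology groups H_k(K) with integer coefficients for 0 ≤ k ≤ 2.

H_0 ≅ Z,  H_1 ≅ Z,  H_2 = 0.

K has 5 vertices, 10 edges, 5 triangles.
rank ∂_0 = 0, rank ∂_1 = 4 ⇒ b_0 = 5 − 0 − 4 = 1; all invariant factors of ∂_1 are 1 so no torsion. So H_0 ≅ Z.
rank ∂_1 = 4, rank ∂_2 = 5 ⇒ b_1 = 10 − 4 − 5 = 1; all invariant factors of ∂_2 are 1 so no torsion. So H_1 ≅ Z.
rank ∂_2 = 5, rank ∂_3 = 0 ⇒ b_2 = 5 − 5 − 0 = 0. So H_2 ≅ 0.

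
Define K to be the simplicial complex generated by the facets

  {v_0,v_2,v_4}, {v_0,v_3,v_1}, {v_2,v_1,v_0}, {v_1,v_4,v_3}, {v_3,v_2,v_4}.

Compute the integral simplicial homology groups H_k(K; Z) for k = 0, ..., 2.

H_0 = Z,  H_1 = Z,  H_2 = 0.

K has 5 vertices, 10 edges, 5 triangles.
rank ∂_0 = 0, rank ∂_1 = 4 ⇒ b_0 = 5 − 0 − 4 = 1; all invariant factors of ∂_1 are 1 so no torsion. So H_0 = Z.
rank ∂_1 = 4, rank ∂_2 = 5 ⇒ b_1 = 10 − 4 − 5 = 1; all invariant factors of ∂_2 are 1 so no torsion. So H_1 = Z.
rank ∂_2 = 5, rank ∂_3 = 0 ⇒ b_2 = 5 − 5 − 0 = 0. So H_2 = 0.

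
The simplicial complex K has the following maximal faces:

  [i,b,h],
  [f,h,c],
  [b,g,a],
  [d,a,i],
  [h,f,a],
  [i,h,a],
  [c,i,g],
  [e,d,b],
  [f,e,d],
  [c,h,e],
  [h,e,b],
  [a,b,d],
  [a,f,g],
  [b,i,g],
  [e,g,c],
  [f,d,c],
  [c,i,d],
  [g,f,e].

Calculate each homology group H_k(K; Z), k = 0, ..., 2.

Take the total order a < b < c < d < e < f < g < h < i on the vertex set. Then K (dimension 2) consists of the simplices:

  0-simplices (9): a, b, c, d, e, f, g, h, i
  1-simplices (27): ab, ad, af, ag, ah, ai, bd, be, bg, bh, bi, cd, ce, cf, cg, ch, ci, de, df, di, ef, eg, eh, fg, fh, gi, hi
  2-simplices (18): abd, abg, adi, afg, afh, ahi, bde, beh, bgi, bhi, cdf, cdi, ceg, ceh, cfh, cgi, def, efg

giving chain groups C_0 ≅ Z^9, C_1 ≅ Z^27, C_2 ≅ Z^18.

∂_1: C_1 → C_0 sends each edge [p,q] (with p < q) to q − p. For instance
  ∂bd = d − b.
As a 9×27 matrix over Z this has rank 8, with invariant factors (1,1,1,1,1,1,1,1).

Boundary ∂_2: C_2 → C_1 maps a triangle to the signed sum of its edges. For instance
  ∂bgi = gi − bi + bg,
  ∂efg = fg − eg + ef.
As a 27×18 matrix over Z this has rank 18, with invariant factors (1,1,1,1,1,1,1,1,1,1,1,1,1,1,1,1,1,2).

Computing H_k = (kernel of ∂_k) / (image of ∂_{k+1}):

  H_0: rank C_0 − rank ∂_1 = 9 − 8 = 1, and the invariant factors of ∂_1 are all 1, so H_0 ≅ Z.
  H_1: rank ker ∂_1 − rank ∂_2 = (27 − 8) − 18 = 1, and ∂_2 has invariant factor 2 > 1, so H_1 ≅ Z ⊕ Z_2.
  H_2: rank ker ∂_2 − rank ∂_3 = (18 − 18) − 0 = 0, and there is no ∂_3, so H_2 ≅ 0.

H_0 = Z,  H_1 = Z ⊕ Z_2,  H_2 = 0.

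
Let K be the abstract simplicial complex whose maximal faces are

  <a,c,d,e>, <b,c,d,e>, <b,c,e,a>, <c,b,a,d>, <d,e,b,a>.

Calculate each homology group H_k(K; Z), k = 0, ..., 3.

H_0 ≅ Z,  H_1 = 0,  H_2 = 0,  H_3 ≅ Z.

We work with the vertex ordering a < b < c < d < e. The simplices of K, each written with vertices in increasing order, are:

  0-simplices (5): a, b, c, d, e
  1-simplices (10): ab, ac, ad, ae, bc, bd, be, cd, ce, de
  2-simplices (10): abc, abd, abe, acd, ace, ade, bcd, bce, bde, cde
  3-simplices (5): abcd, abce, abde, acde, bcde

giving chain groups C_0 ≅ Z^5, C_1 ≅ Z^10, C_2 ≅ Z^10, C_3 ≅ Z^5.

The boundary map ∂_1: C_1 → C_0 sends each edge [p,q] (with p < q) to q − p.
The resulting 5×10 matrix has rank 4, and its Smith normal form has invariant factors (1,1,1,1).

The boundary map ∂_2: C_2 → C_1 acts by ∂[p,q,r] = [q,r] − [p,r] + [p,q]. For instance
  ∂acd = cd − ad + ac,
  ∂bcd = cd − bd + bc.
The 10×10 boundary matrix has rank 6 and Smith normal form diag(1,1,1,1,1,1).

The boundary map ∂_3: C_3 → C_2 sends each 3-simplex σ to the alternating sum Σ_i (−1)^i (σ with its i-th vertex removed). For instance
  ∂abce = bce − ace + abe − abc,
  ∂abde = bde − ade + abe − abd.
As a 10×5 matrix over Z this has rank 4, with invariant factors (1,1,1,1).

From H_k ≅ ker(∂_k) / im(∂_{k+1}) we obtain:

  H_0: rank C_0 − rank ∂_1 = 5 − 4 = 1, and the invariant factors of ∂_1 are all 1, so H_0 = Z.
  H_1: rank ker ∂_1 − rank ∂_2 = (10 − 4) − 6 = 0, and the invariant factors of ∂_2 are all 1, so H_1 = 0.
  H_2: rank ker ∂_2 − rank ∂_3 = (10 − 6) − 4 = 0, and the invariant factors of ∂_3 are all 1, so H_2 = 0.
  H_3: rank ker ∂_3 − rank ∂_4 = (5 − 4) − 0 = 1, and there is no ∂_4, so H_3 = Z.

(K is a triangulation of the 3-sphere S^3.)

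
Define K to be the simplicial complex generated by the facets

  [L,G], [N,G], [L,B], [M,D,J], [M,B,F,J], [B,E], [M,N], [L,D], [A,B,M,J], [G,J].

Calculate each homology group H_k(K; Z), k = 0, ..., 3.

Order the vertices as A < B < D < E < F < G < J < L < M < N. Listing each simplex with vertices in this order, K has dimension 3 with simplices:

  0-simplices (10): A, B, D, E, F, G, J, L, M, N
  1-simplices (18): AB, AJ, AM, BE, BF, BJ, BL, BM, DJ, DL, DM, FJ, FM, GJ, GL, GN, JM, MN
  2-simplices (8): ABJ, ABM, AJM, BFJ, BFM, BJM, DJM, FJM
  3-simplices (2): ABJM, BFJM

giving chain groups C_0 ≅ Z^10, C_1 ≅ Z^18, C_2 ≅ Z^8, C_3 ≅ Z^2.

The boundary map ∂_1: C_1 → C_0 is given by ∂[p,q] = [q] − [p].
This gives a 10×18 integer matrix of rank 9; reducing to Smith normal form yields diagonal entries (1,1,1,1,1,1,1,1,1).

Boundary ∂_2: C_2 → C_1 maps a triangle to the signed sum of its edges. For instance
  ∂DJM = JM − DM + DJ,
  ∂ABJ = BJ − AJ + AB.
The resulting 18×8 matrix has rank 6, and its Smith normal form has invariant factors (1,1,1,1,1,1).

∂_3: C_3 → C_2 sends each 3-simplex σ to the alternating sum Σ_i (−1)^i (σ with its i-th vertex removed). For instance
  ∂ABJM = BJM − AJM + ABM − ABJ,
  ∂BFJM = FJM − BJM + BFM − BFJ.
The 8×2 boundary matrix has rank 2 and Smith normal form diag(1,1).

Computing H_k = (kernel of ∂_k) / (image of ∂_{k+1}):

  H_0: rank C_0 − rank ∂_1 = 10 − 9 = 1, and the invariant factors of ∂_1 are all 1, so H_0 ≅ Z.
  H_1: rank ker ∂_1 − rank ∂_2 = (18 − 9) − 6 = 3, and the invariant factors of ∂_2 are all 1, so H_1 ≅ Z^3.
  H_2: rank ker ∂_2 − rank ∂_3 = (8 − 6) − 2 = 0, and the invariant factors of ∂_3 are all 1, so H_2 ≅ 0.
  H_3: rank ker ∂_3 − rank ∂_4 = (2 − 2) − 0 = 0, and there is no ∂_4, so H_3 ≅ 0.

As a check, the Euler characteristic is 10 − 18 + 8 − 2 = -2, which agrees with 1 − 3 + 0 − 0 = -2.

H_0 = Z,  H_1 = Z^3,  H_2 = 0,  H_3 = 0.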